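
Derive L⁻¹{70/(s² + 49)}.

This is the form c·a/(s² + a²) with a = 7, c = 10. L⁻¹ = 10·sin(7t)

Final answer: 10·sin(7t)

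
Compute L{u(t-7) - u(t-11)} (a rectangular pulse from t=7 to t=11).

L{u(t-a)} = e^(-as)/s. L{u(t-7) - u(t-11)} = (e^(-7s) - e^(-11s))/s

Final answer: (e^(-7s) - e^(-11s))/s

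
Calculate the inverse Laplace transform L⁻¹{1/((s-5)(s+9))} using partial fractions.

Decompose: A/(s-5) + B/(s+9). A = 1/14, B = -1/14. f(t) = (e^(5t) - e^(-9t))/14

Final answer: (e^(5t) - e^(-9t))/14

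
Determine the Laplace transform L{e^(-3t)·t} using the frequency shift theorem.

L{e^(at)·t^n} = n!/(s-a)^(n+1), so L{e^(-3t)·t} = 1/(s+3)^2

Final answer: 1/(s+3)^2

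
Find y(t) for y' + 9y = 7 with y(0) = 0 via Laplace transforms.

sY + 9Y = 7/s. Y = 7/(s(s+9)). Partial fractions: Y = 7/9/s - 7/9/(s+9)

Final answer: y(t) = 7/9(1 - e^(-9t))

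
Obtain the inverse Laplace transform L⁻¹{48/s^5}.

L⁻¹{n!/s^(n+1)} = t^n with n=4. So L⁻¹{24/s^5} = t^4, and L⁻¹{48/s^5} = (48/24)·t^4 = 2·t^4

Final answer: 2·t^4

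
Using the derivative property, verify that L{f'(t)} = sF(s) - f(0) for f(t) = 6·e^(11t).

f'(t) = 66e^(11t). Direct: L{f'(t)} = 66/(s-11). Property: s·6/(s-11) - 6 = (6s - 6(s-11))/(s-11) = 66/(s-11). ✓

Final answer: 66/(s-11)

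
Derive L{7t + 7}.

L{7t + 7} = 7·L{t} + 7·L{1} = 7/s² + 7/s

Final answer: 7/s² + 7/s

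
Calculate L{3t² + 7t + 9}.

L{3t² + 7t + 9} = 3·2/s³ + 7/s² + 9/s = 6/s³ + 7/s² + 9/s

Final answer: 6/s³ + 7/s² + 9/s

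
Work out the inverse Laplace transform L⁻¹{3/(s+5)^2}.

L⁻¹{n!/(s-a)^(n+1)} = t^n·e^(at) with n=1, a=-5. So L⁻¹{1/(s+5)^2} = t·e^(-5t), and L⁻¹{3/(s+5)^2} = (3/1)·t·e^(-5t) = 3·t·e^(-5t)

Final answer: 3·t·e^(-5t)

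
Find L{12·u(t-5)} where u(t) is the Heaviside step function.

L{u(t-a)} = e^(-as)/s. Here a=5, so L{u(t-5)} = e^(-5s)/s, and L{12·u(t-5)} = 12·e^(-5s)/s

Final answer: 12·e^(-5s)/s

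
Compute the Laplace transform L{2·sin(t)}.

L{sin(ωt)} = ω/(s² + ω²), so L{sin(t)} = 1/(s² + 1). Then L{2·sin(t)} = 2·1/(s² + 1) = 2/(s² + 1)

Final answer: 2/(s² + 1)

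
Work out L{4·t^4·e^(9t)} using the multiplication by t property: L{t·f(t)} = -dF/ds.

Using L{t^n·e^(at)} = n!/(s-a)^(n+1), L{t^4·e^(9t)} = 24/(s-9)^5, so L{4·t^4·e^(9t)} = 4·24/(s-9)^5 = 96/(s-9)^5

Final answer: 96/(s-9)^5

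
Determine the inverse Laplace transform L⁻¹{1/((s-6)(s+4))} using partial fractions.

Decompose: A/(s-6) + B/(s+4). A = 1/10, B = -1/10. f(t) = (e^(6t) - e^(-4t))/10

Final answer: (e^(6t) - e^(-4t))/10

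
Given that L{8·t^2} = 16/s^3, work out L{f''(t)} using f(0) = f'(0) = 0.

L{f''(t)} = s²F(s) - sf(0) - f'(0) = s²·16/s^3 - 0 - 0 = 16/s

Final answer: 16/s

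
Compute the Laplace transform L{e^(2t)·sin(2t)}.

L{e^(at)·sin(ωt)} = ω/((s-a)² + ω²), so L{e^(2t)·sin(2t)} = 2/((s-2)² + 4)

Final answer: 2/((s-2)² + 4)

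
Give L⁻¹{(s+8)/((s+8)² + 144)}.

Using frequency shift: L⁻¹{(s-a)/((s-a)² + b²)} = e^(at)cos(bt). Here a=-8, b=12

Final answer: e^(-8t)·cos(12t)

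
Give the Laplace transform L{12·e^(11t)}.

L{e^(at)} = 1/(s-a), so L{e^(11t)} = 1/(s-11). Then L{12·e^(11t)} = 12/(s-11)

Final answer: 12/(s-11)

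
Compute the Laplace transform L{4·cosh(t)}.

L{cosh(ωt)} = s/(s² - ω²), so L{cosh(t)} = s/(s² - 1). Then L{4·cosh(t)} = 4·s/(s² - 1) = 4s/(s² - 1)

Final answer: 4s/(s² - 1)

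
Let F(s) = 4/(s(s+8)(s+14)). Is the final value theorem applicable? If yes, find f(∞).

Poles of sF(s) = 4/((s+8)(s+14)) are at s = -8 and s = -14, both in the left half-plane. Theorem applies. f(∞) = lim_{s→0} sF(s) = 4/(8·14) = 1/28

Final answer: 1/28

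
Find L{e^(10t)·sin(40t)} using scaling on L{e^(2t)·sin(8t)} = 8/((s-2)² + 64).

Scaling with a=5: L{e^(10t)·sin(40t)} = (1/5) · 8/((s/5-2)² + 64). Simplifying: 40/((s-10)² + 1600)

Final answer: 40/((s-10)² + 1600)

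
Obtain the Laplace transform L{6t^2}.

L{6t^2} = 6 · L{t^2} = 6 · 2/s^3 = 12/s^3

Final answer: 12/s^3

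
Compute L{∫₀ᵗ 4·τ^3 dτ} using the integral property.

L{∫₀ᵗ f(τ)dτ} = F(s)/s with f(t) = 4t^3. F(s) = 24/s^4, so L{∫₀ᵗ 4·τ^3 dτ} = (24/s^4)/s = 24/s^5. (Check: ∫₀ᵗ 4·τ^3 dτ = 4t^4/4.)

Final answer: 24/s^5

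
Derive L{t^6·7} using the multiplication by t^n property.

L{7} = 7/s. d^1/ds^1[1/s] = -1/s². d^2/ds^2[1/s] = 2/s^3. d^3/ds^3[1/s] = -6/s^4. d^4/ds^4[1/s] = 24/s^5. d^5/ds^5[1/s] = -120/s^6. d^6/ds^6[1/s] = 720/s^7. So L{t^6} = (-1)^{6}·720/s^7 = 720/s^7. Then L{t^6·7} = 7·720/s^7 = 5040/s^7

Final answer: 5040/s^7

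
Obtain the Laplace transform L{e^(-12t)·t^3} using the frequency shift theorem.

L{e^(at)·t^n} = n!/(s-a)^(n+1), so L{e^(-12t)·t^3} = 6/(s+12)^4

Final answer: 6/(s+12)^4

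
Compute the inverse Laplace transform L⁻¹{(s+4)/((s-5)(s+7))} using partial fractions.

Using partial fractions, f(t) = (9e^(5t) + 3e^(-7t))/12

Final answer: (9e^(5t) + 3e^(-7t))/12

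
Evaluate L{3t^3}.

L{t^n} = n!/s^(n+1). So L{3t^3} = 3·3!/s^4 = 18/s^4

Final answer: 18/s^4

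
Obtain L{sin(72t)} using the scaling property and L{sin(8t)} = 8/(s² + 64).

Using L{f(at)} = (1/a)F(s/a) with a=9: L{sin(72t)} = (1/9) · 8/((s/9)² + 64) = (1/9) · 8·81/(s² + 5184) = 72/(s² + 5184)

Final answer: 72/(s² + 5184)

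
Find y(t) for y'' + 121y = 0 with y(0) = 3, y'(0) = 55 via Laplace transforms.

L{y''} + 121L{y} = 0. s²Y - 3s - 55 + 121Y = 0. Y(s² + 121) = 3s + 55. Y = (3s + 55)/(s² + 121). Inverting: y(t) = 3cos(11t) + 5sin(11t)

Final answer: y(t) = 3cos(11t) + 5sin(11t)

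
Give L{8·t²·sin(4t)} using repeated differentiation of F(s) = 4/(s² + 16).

F(s) = 4/(s² + 16). F'(s) = -8s/(s² + 16)². F''(s) = -8(16 - 3s²)/(s² + 16)³ = (24s² - 128)/(s² + 16)³. So L{t²·sin(4t)} = (-1)² F''(s) = (24s² - 128)/(s² + 16)³. Then L{8·t²·sin(4t)} = 8·(24s² - 128)/(s² + 16)³ = (192s² - 1024)/(s² + 16)³

Final answer: (192s² - 1024)/(s² + 16)³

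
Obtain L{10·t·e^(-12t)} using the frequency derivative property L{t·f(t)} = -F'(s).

L{e^(-12t)} = 1/(s+12). By frequency derivative: L{t·e^(-12t)} = -d/ds[1/(s+12)] = -(-1)/(s+12)² = 1/(s+12)². Then L{10·t·e^(-12t)} = 10·1/(s+12)² = 10/(s+12)²

Final answer: 10/(s+12)²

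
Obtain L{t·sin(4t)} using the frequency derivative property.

L{sin(4t)} = 4/(s² + 16). By L{t·f(t)} = -F'(s): -d/ds[4/(s² + 16)] = -(4)·(-2s)/(s² + 16)² = 8s/(s² + 16)²

Final answer: 8s/(s² + 16)²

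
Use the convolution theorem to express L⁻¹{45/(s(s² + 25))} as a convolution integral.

45/(s(s² + 25)) = (1/s)·(45/(s² + 25)) = L{1}·L{9·sin(5t)}. So f(t) = 1*(9·sin(5t)) = ∫₀ᵗ 9·sin(5τ) dτ

Final answer: ∫₀ᵗ 9·sin(5τ) dτ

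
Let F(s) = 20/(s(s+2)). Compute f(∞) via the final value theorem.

f(∞) = lim_{s→0} s·20/(s(s+2)) = lim_{s→0} 20/(s+2) = 20/2 = 10

Final answer: 10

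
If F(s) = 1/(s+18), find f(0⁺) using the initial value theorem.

f(0⁺) = lim_{s→∞} s·1/(s+18) = lim_{s→∞} s/(s+18) = 1

Final answer: 1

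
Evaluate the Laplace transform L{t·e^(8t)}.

L{t^n·e^(at)} = n!/(s-a)^(n+1), so L{t·e^(8t)} = 1/(s-8)^2

Final answer: 1/(s-8)^2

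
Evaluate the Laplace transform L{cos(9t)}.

L{cos(ωt)} = s/(s² + ω²), so L{cos(9t)} = s/(s² + 81)

Final answer: s/(s² + 81)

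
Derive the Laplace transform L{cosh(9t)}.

L{cosh(ωt)} = s/(s² - ω²), so L{cosh(9t)} = s/(s² - 81)

Final answer: s/(s² - 81)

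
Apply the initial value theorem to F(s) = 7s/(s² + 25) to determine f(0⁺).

f(0⁺) = lim_{s→∞} s·7s/(s² + 25) = lim_{s→∞} 7s²/(s² + 25) = 7

Final answer: 7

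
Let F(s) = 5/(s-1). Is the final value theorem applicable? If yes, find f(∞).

sF(s) = 5s/(s-1) has a pole at s = 1 in the right half-plane. Theorem does NOT apply (unstable system; f(t) = 5·e^t grows without bound).

Final answer: Not applicable (unstable)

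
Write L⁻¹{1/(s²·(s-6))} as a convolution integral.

1/(s²·(s-6)) = (1/s^2)·(1/(s-6)) = L{t}·L{e^(6t)}. So f(t) = t*e^(6t) = ∫₀ᵗ τ·e^(6(t-τ)) dτ

Final answer: ∫₀ᵗ τ·e^(6(t-τ)) dτ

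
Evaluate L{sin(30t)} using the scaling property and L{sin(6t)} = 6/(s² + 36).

Using L{f(at)} = (1/a)F(s/a) with a=5: L{sin(30t)} = (1/5) · 6/((s/5)² + 36) = (1/5) · 6·25/(s² + 900) = 30/(s² + 900)

Final answer: 30/(s² + 900)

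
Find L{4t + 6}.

L{4t + 6} = 4·L{t} + 6·L{1} = 4/s² + 6/s

Final answer: 4/s² + 6/s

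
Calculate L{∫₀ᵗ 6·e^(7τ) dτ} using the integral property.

L{∫₀ᵗ f(τ)dτ} = F(s)/s with F(s) = 6/(s-7), so L{∫₀ᵗ 6·e^(7τ) dτ} = 6/(s(s-7))

Final answer: 6/(s(s-7))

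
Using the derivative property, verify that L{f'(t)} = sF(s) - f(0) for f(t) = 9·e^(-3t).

f'(t) = -27e^(-3t). Direct: L{f'(t)} = -27/(s+3). Property: s·9/(s+3) - 9 = (9s - 9(s+3))/(s+3) = -27/(s+3). ✓

Final answer: -27/(s+3)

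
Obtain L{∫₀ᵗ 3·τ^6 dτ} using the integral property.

L{∫₀ᵗ f(τ)dτ} = F(s)/s with f(t) = 3t^6. F(s) = 2160/s^7, so L{∫₀ᵗ 3·τ^6 dτ} = (2160/s^7)/s = 2160/s^8. (Check: ∫₀ᵗ 3·τ^6 dτ = 3t^7/7.)

Final answer: 2160/s^8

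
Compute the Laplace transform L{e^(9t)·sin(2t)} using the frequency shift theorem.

Frequency shift: L{e^(at)f(t)} = F(s-a). L{e^(9t)·sin(2t)} = 2/((s-9)² + 4)

Final answer: 2/((s-9)² + 4)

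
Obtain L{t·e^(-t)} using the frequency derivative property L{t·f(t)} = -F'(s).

L{e^(-t)} = 1/(s+1). By frequency derivative: L{t·e^(-t)} = -d/ds[1/(s+1)] = -(-1)/(s+1)² = 1/(s+1)²

Final answer: 1/(s+1)²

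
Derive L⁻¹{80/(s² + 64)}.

This is the form c·a/(s² + a²) with a = 8, c = 10. L⁻¹ = 10·sin(8t)

Final answer: 10·sin(8t)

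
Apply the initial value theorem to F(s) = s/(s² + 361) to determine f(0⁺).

f(0⁺) = lim_{s→∞} s·s/(s² + 361) = lim_{s→∞} s²/(s² + 361) = 1

Final answer: 1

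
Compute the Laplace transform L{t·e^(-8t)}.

L{t^n·e^(at)} = n!/(s-a)^(n+1), so L{t·e^(-8t)} = 1/(s+8)^2

Final answer: 1/(s+8)^2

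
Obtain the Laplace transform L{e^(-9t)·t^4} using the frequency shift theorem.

L{e^(at)·t^n} = n!/(s-a)^(n+1), so L{e^(-9t)·t^4} = 24/(s+9)^5

Final answer: 24/(s+9)^5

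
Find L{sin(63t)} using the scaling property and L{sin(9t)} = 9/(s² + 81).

Using L{f(at)} = (1/a)F(s/a) with a=7: L{sin(63t)} = (1/7) · 9/((s/7)² + 81) = (1/7) · 9·49/(s² + 3969) = 63/(s² + 3969)

Final answer: 63/(s² + 3969)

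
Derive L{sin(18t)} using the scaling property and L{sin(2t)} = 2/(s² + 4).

Using L{f(at)} = (1/a)F(s/a) with a=9: L{sin(18t)} = (1/9) · 2/((s/9)² + 4) = (1/9) · 2·81/(s² + 324) = 18/(s² + 324)

Final answer: 18/(s² + 324)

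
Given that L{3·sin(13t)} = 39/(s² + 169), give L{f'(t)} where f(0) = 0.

L{f'(t)} = s·F(s) - f(0) = s·39/(s² + 169) - 0 = 39s/(s² + 169)

Final answer: 39s/(s² + 169)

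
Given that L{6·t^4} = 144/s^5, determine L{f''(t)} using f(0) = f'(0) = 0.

L{f''(t)} = s²F(s) - sf(0) - f'(0) = s²·144/s^5 - 0 - 0 = 144/s^3

Final answer: 144/s^3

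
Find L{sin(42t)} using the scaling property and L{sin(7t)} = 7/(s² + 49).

Using L{f(at)} = (1/a)F(s/a) with a=6: L{sin(42t)} = (1/6) · 7/((s/6)² + 49) = (1/6) · 7·36/(s² + 1764) = 42/(s² + 1764)

Final answer: 42/(s² + 1764)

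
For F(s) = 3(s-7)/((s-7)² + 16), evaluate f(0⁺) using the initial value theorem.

f(0⁺) = lim_{s→∞} sF(s) = lim_{s→∞} 3s(s-7)/((s-7)² + 16) = 3

Final answer: 3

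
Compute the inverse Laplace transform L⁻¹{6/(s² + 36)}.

L⁻¹{6/(s² + 36)} = sin(6t)

Final answer: sin(6t)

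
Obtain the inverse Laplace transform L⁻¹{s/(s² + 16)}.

L⁻¹{s/(s² + 16)} = cos(4t)

Final answer: cos(4t)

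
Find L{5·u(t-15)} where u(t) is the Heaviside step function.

L{u(t-a)} = e^(-as)/s. Here a=15, so L{u(t-15)} = e^(-15s)/s, and L{5·u(t-15)} = 5·e^(-15s)/s

Final answer: 5·e^(-15s)/s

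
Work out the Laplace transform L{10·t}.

L{t^n} = n!/s^(n+1), so L{t} = 1/s^2. Then L{10·t} = 10·1/s^2 = 10/s^2

Final answer: 10/s^2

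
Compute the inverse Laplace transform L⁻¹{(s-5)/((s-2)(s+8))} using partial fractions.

Using partial fractions, f(t) = (-3e^(2t) + 13e^(-8t))/10

Final answer: (-3e^(2t) + 13e^(-8t))/10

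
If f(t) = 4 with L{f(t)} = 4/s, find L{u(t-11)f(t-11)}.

Time shift theorem: L{u(t-a)f(t-a)} = e^(-as)F(s). Here a=11, F(s) = 4/s, so L{u(t-11)f(t-11)} = e^(-11s)·4/s

Final answer: e^(-11s)·4/s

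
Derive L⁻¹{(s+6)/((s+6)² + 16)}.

Using frequency shift: L⁻¹{(s-a)/((s-a)² + b²)} = e^(at)cos(bt). Here a=-6, b=4

Final answer: e^(-6t)·cos(4t)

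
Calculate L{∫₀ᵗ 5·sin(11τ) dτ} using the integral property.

L{∫₀ᵗ f(τ)dτ} = F(s)/s with F(s) = 55/(s² + 121), so the result is (55/(s² + 121))/s = 55/(s(s² + 121))

Final answer: 55/(s(s² + 121))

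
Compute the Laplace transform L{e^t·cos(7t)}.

L{e^(at)·cos(ωt)} = (s-a)/((s-a)² + ω²), so L{e^t·cos(7t)} = (s-1)/((s-1)² + 49)

Final answer: (s-1)/((s-1)² + 49)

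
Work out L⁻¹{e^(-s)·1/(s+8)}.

L⁻¹{1/(s+8)} = e^(-8t). By the time shift theorem, L⁻¹{e^(-as)F(s)} = u(t-a)f(t-a) with a=1, so L⁻¹{e^(-s)·1/(s+8)} = u(t-1)·e^(-8(t-1))

Final answer: u(t-1)·e^(-8(t-1))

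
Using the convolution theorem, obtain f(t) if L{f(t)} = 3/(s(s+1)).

3/(s(s+1)) = (3/s)·(1/(s+1)) = L{3}·L{e^(-t)}. By convolution, f(t) = 3*e^(-t) = ∫₀ᵗ 3·e^(-τ) dτ = 3·(1 - e^(-t))/1

Final answer: 3·(1 - e^(-t))/1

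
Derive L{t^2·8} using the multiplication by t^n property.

L{8} = 8/s. d^1/ds^1[1/s] = -1/s². d^2/ds^2[1/s] = 2/s^3. So L{t^2} = (-1)^{2}·2/s^3 = 2/s^3. Then L{t^2·8} = 8·2/s^3 = 16/s^3

Final answer: 16/s^3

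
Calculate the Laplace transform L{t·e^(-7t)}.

L{t^n·e^(at)} = n!/(s-a)^(n+1), so L{t·e^(-7t)} = 1/(s+7)^2

Final answer: 1/(s+7)^2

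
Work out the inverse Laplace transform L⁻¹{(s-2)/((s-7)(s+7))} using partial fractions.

Using partial fractions, f(t) = (5e^(7t) + 9e^(-7t))/14

Final answer: (5e^(7t) + 9e^(-7t))/14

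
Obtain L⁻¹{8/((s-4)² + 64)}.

Form: b/((s-a)² + b²) → e^(at)sin(bt). With a=4, b=8

Final answer: e^(4t)·sin(8t)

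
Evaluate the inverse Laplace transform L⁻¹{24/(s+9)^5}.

L⁻¹{n!/(s-a)^(n+1)} = t^n·e^(at), so L⁻¹{24/(s+9)^5} = t^4·e^(-9t)

Final answer: t^4·e^(-9t)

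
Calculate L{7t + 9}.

L{7t + 9} = 7·L{t} + 9·L{1} = 7/s² + 9/s

Final answer: 7/s² + 9/s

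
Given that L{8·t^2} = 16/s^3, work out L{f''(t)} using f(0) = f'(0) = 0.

L{f''(t)} = s²F(s) - sf(0) - f'(0) = s²·16/s^3 - 0 - 0 = 16/s

Final answer: 16/s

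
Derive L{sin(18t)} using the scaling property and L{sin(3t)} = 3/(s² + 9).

Using L{f(at)} = (1/a)F(s/a) with a=6: L{sin(18t)} = (1/6) · 3/((s/6)² + 9) = (1/6) · 3·36/(s² + 324) = 18/(s² + 324)

Final answer: 18/(s² + 324)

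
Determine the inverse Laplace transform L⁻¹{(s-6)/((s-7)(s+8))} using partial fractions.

Using partial fractions, f(t) = (e^(7t) + 14e^(-8t))/15

Final answer: (e^(7t) + 14e^(-8t))/15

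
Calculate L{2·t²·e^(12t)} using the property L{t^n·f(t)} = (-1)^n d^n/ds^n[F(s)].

L{e^(12t)} = 1/(s-12). d/ds[1/(s-12)] = -1/(s-12)². d²/ds²[1/(s-12)] = 2/(s-12)³. So L{t²·e^(12t)} = (-1)² · 2/(s-12)³ = 2/(s-12)³. Then L{2·t²·e^(12t)} = 2·2/(s-12)³ = 4/(s-12)³

Final answer: 4/(s-12)³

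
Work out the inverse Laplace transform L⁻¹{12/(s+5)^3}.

L⁻¹{n!/(s-a)^(n+1)} = t^n·e^(at) with n=2, a=-5. So L⁻¹{2/(s+5)^3} = t^2·e^(-5t), and L⁻¹{12/(s+5)^3} = (12/2)·t^2·e^(-5t) = 6·t^2·e^(-5t)

Final answer: 6·t^2·e^(-5t)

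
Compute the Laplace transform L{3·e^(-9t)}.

L{e^(at)} = 1/(s-a), so L{e^(-9t)} = 1/(s+9). Then L{3·e^(-9t)} = 3/(s+9)

Final answer: 3/(s+9)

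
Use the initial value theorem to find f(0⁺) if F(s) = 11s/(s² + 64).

f(0⁺) = lim_{s→∞} s·11s/(s² + 64) = lim_{s→∞} 11s²/(s² + 64) = 11

Final answer: 11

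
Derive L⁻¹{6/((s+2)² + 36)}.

Form: b/((s-a)² + b²) → e^(at)sin(bt). With a=-2, b=6

Final answer: e^(-2t)·sin(6t)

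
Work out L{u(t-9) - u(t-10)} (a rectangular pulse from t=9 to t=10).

L{u(t-a)} = e^(-as)/s. L{u(t-9) - u(t-10)} = (e^(-9s) - e^(-10s))/s

Final answer: (e^(-9s) - e^(-10s))/s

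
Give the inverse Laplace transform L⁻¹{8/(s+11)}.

L⁻¹{1/(s-a)} = e^(at), so L⁻¹{1/(s+11)} = e^(-11t), and L⁻¹{8/(s+11)} = 8·e^(-11t)

Final answer: 8·e^(-11t)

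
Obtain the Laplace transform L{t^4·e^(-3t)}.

L{t^n·e^(at)} = n!/(s-a)^(n+1), so L{t^4·e^(-3t)} = 24/(s+3)^5

Final answer: 24/(s+3)^5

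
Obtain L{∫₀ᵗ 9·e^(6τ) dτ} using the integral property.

L{∫₀ᵗ f(τ)dτ} = F(s)/s with F(s) = 9/(s-6), so L{∫₀ᵗ 9·e^(6τ) dτ} = 9/(s(s-6))

Final answer: 9/(s(s-6))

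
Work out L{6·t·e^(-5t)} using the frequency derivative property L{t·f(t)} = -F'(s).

L{e^(-5t)} = 1/(s+5). By frequency derivative: L{t·e^(-5t)} = -d/ds[1/(s+5)] = -(-1)/(s+5)² = 1/(s+5)². Then L{6·t·e^(-5t)} = 6·1/(s+5)² = 6/(s+5)²

Final answer: 6/(s+5)²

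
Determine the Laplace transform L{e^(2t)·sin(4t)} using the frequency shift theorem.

Frequency shift: L{e^(at)f(t)} = F(s-a). L{e^(2t)·sin(4t)} = 4/((s-2)² + 16)

Final answer: 4/((s-2)² + 16)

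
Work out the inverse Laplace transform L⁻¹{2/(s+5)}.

L⁻¹{1/(s-a)} = e^(at), so L⁻¹{1/(s+5)} = e^(-5t), and L⁻¹{2/(s+5)} = 2·e^(-5t)

Final answer: 2·e^(-5t)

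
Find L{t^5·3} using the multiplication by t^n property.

L{3} = 3/s. d^1/ds^1[1/s] = -1/s². d^2/ds^2[1/s] = 2/s^3. d^3/ds^3[1/s] = -6/s^4. d^4/ds^4[1/s] = 24/s^5. d^5/ds^5[1/s] = -120/s^6. So L{t^5} = (-1)^{5}·-120/s^6 = 120/s^6. Then L{t^5·3} = 3·120/s^6 = 360/s^6

Final answer: 360/s^6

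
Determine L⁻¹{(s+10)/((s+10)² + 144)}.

Using frequency shift: L⁻¹{(s-a)/((s-a)² + b²)} = e^(at)cos(bt). Here a=-10, b=12

Final answer: e^(-10t)·cos(12t)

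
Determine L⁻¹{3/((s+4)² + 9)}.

Form: b/((s-a)² + b²) → e^(at)sin(bt). With a=-4, b=3

Final answer: e^(-4t)·sin(3t)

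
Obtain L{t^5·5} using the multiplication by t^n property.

L{5} = 5/s. d^1/ds^1[1/s] = -1/s². d^2/ds^2[1/s] = 2/s^3. d^3/ds^3[1/s] = -6/s^4. d^4/ds^4[1/s] = 24/s^5. d^5/ds^5[1/s] = -120/s^6. So L{t^5} = (-1)^{5}·-120/s^6 = 120/s^6. Then L{t^5·5} = 5·120/s^6 = 600/s^6

Final answer: 600/s^6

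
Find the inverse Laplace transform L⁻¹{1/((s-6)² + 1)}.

Using frequency shift, L⁻¹{1/((s-6)² + 1)} = e^(6t)·sin(t)

Final answer: e^(6t)·sin(t)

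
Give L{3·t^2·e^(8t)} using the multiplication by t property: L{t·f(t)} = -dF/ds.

Using L{t^n·e^(at)} = n!/(s-a)^(n+1), L{t^2·e^(8t)} = 2/(s-8)^3, so L{3·t^2·e^(8t)} = 3·2/(s-8)^3 = 6/(s-8)^3

Final answer: 6/(s-8)^3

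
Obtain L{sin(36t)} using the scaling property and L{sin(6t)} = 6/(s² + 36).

Using L{f(at)} = (1/a)F(s/a) with a=6: L{sin(36t)} = (1/6) · 6/((s/6)² + 36) = (1/6) · 6·36/(s² + 1296) = 36/(s² + 1296)

Final answer: 36/(s² + 1296)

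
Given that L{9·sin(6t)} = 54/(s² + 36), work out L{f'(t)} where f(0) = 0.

L{f'(t)} = s·F(s) - f(0) = s·54/(s² + 36) - 0 = 54s/(s² + 36)

Final answer: 54s/(s² + 36)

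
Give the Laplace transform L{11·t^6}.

L{t^n} = n!/s^(n+1), so L{t^6} = 720/s^7. Then L{11·t^6} = 11·720/s^7 = 7920/s^7

Final answer: 7920/s^7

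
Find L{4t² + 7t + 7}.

L{4t² + 7t + 7} = 4·2/s³ + 7/s² + 7/s = 8/s³ + 7/s² + 7/s

Final answer: 8/s³ + 7/s² + 7/s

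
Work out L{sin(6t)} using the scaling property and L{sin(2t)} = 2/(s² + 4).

Using L{f(at)} = (1/a)F(s/a) with a=3: L{sin(6t)} = (1/3) · 2/((s/3)² + 4) = (1/3) · 2·9/(s² + 36) = 6/(s² + 36)

Final answer: 6/(s² + 36)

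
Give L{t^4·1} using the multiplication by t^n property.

L{1} = 1/s. d^1/ds^1[1/s] = -1/s². d^2/ds^2[1/s] = 2/s^3. d^3/ds^3[1/s] = -6/s^4. d^4/ds^4[1/s] = 24/s^5. So L{t^4} = (-1)^{4}·24/s^5 = 24/s^5

Final answer: 24/s^5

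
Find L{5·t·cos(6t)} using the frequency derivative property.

L{cos(6t)} = s/(s² + 36). Derivative: d/ds[s/(s² + 36)] = [(s² + 36) - s·2s]/(s² + 36)² = (36 - s²)/(s² + 36)². So L{t·cos(6t)} = -F'(s) = (s² - 36)/(s² + 36)². Then L{5·t·cos(6t)} = 5·(s² - 36)/(s² + 36)²

Final answer: 5·(s² - 36)/(s² + 36)²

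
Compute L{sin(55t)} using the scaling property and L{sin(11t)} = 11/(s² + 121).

Using L{f(at)} = (1/a)F(s/a) with a=5: L{sin(55t)} = (1/5) · 11/((s/5)² + 121) = (1/5) · 11·25/(s² + 3025) = 55/(s² + 3025)

Final answer: 55/(s² + 3025)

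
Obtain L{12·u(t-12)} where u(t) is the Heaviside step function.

L{u(t-a)} = e^(-as)/s. Here a=12, so L{u(t-12)} = e^(-12s)/s, and L{12·u(t-12)} = 12·e^(-12s)/s

Final answer: 12·e^(-12s)/s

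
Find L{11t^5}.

L{t^n} = n!/s^(n+1). So L{11t^5} = 11·5!/s^6 = 1320/s^6

Final answer: 1320/s^6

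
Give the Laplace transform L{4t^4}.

L{4t^4} = 4 · L{t^4} = 4 · 24/s^5 = 96/s^5

Final answer: 96/s^5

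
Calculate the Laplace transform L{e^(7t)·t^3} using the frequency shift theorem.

L{e^(at)·t^n} = n!/(s-a)^(n+1), so L{e^(7t)·t^3} = 6/(s-7)^4

Final answer: 6/(s-7)^4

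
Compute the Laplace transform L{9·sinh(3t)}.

L{sinh(ωt)} = ω/(s² - ω²), so L{sinh(3t)} = 3/(s² - 9). Then L{9·sinh(3t)} = 9·3/(s² - 9) = 27/(s² - 9)

Final answer: 27/(s² - 9)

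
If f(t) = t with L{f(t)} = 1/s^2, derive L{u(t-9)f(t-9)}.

Time shift theorem: L{u(t-a)f(t-a)} = e^(-as)F(s). Here a=9, F(s) = 1/s^2, so L{u(t-9)f(t-9)} = e^(-9s)·1/s^2

Final answer: e^(-9s)·1/s^2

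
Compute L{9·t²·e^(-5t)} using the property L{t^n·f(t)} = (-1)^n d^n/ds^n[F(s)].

L{e^(-5t)} = 1/(s+5). d/ds[1/(s+5)] = -1/(s+5)². d²/ds²[1/(s+5)] = 2/(s+5)³. So L{t²·e^(-5t)} = (-1)² · 2/(s+5)³ = 2/(s+5)³. Then L{9·t²·e^(-5t)} = 9·2/(s+5)³ = 18/(s+5)³

Final answer: 18/(s+5)³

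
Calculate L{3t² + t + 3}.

L{3t² + t + 3} = 3·2/s³ + 1/s² + 3/s = 6/s³ + 1/s² + 3/s

Final answer: 6/s³ + 1/s² + 3/s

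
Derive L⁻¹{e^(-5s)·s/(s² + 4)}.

L⁻¹{s/(s² + 4)} = cos(2t). By the time shift theorem, L⁻¹{e^(-as)F(s)} = u(t-a)f(t-a) with a=5, so L⁻¹{e^(-5s)·s/(s² + 4)} = u(t-5)·cos(2(t-5))

Final answer: u(t-5)·cos(2(t-5))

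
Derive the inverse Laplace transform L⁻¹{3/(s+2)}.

L⁻¹{1/(s-a)} = e^(at), so L⁻¹{1/(s+2)} = e^(-2t), and L⁻¹{3/(s+2)} = 3·e^(-2t)

Final answer: 3·e^(-2t)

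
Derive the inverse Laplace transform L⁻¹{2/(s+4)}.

L⁻¹{1/(s-a)} = e^(at), so L⁻¹{1/(s+4)} = e^(-4t), and L⁻¹{2/(s+4)} = 2·e^(-4t)

Final answer: 2·e^(-4t)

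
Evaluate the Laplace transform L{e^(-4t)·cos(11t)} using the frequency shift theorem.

Frequency shift: L{e^(at)f(t)} = F(s-a). L{e^(-4t)·cos(11t)} = (s+4)/((s+4)² + 121)

Final answer: (s+4)/((s+4)² + 121)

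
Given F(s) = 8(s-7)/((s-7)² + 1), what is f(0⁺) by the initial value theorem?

f(0⁺) = lim_{s→∞} sF(s) = lim_{s→∞} 8s(s-7)/((s-7)² + 1) = 8

Final answer: 8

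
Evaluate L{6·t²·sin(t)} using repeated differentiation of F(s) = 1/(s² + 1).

F(s) = 1/(s² + 1). F'(s) = -2s/(s² + 1)². F''(s) = -2(1 - 3s²)/(s² + 1)³ = (6s² - 2)/(s² + 1)³. So L{t²·sin(t)} = (-1)² F''(s) = (6s² - 2)/(s² + 1)³. Then L{6·t²·sin(t)} = 6·(6s² - 2)/(s² + 1)³ = (36s² - 12)/(s² + 1)³

Final answer: (36s² - 12)/(s² + 1)³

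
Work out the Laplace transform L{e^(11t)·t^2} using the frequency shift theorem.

L{e^(at)·t^n} = n!/(s-a)^(n+1), so L{e^(11t)·t^2} = 2/(s-11)^3

Final answer: 2/(s-11)^3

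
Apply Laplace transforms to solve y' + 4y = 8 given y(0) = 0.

sY + 4Y = 8/s. Y = 8/(s(s+4)). Partial fractions: Y = 2/s - 2/(s+4)

Final answer: y(t) = 2(1 - e^(-4t))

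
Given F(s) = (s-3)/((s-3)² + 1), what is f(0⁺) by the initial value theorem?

f(0⁺) = lim_{s→∞} sF(s) = lim_{s→∞} s(s-3)/((s-3)² + 1) = 1

Final answer: 1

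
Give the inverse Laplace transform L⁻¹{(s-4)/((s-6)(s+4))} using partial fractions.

Using partial fractions, f(t) = (2e^(6t) + 8e^(-4t))/10

Final answer: (2e^(6t) + 8e^(-4t))/10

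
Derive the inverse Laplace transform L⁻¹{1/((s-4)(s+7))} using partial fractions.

Decompose: A/(s-4) + B/(s+7). A = 1/11, B = -1/11. f(t) = (e^(4t) - e^(-7t))/11

Final answer: (e^(4t) - e^(-7t))/11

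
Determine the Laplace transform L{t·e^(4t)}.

L{t^n·e^(at)} = n!/(s-a)^(n+1), so L{t·e^(4t)} = 1/(s-4)^2

Final answer: 1/(s-4)^2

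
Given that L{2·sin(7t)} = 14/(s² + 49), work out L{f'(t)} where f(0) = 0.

L{f'(t)} = s·F(s) - f(0) = s·14/(s² + 49) - 0 = 14s/(s² + 49)

Final answer: 14s/(s² + 49)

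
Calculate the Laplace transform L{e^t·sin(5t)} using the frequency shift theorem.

Frequency shift: L{e^(at)f(t)} = F(s-a). L{e^t·sin(5t)} = 5/((s-1)² + 25)

Final answer: 5/((s-1)² + 25)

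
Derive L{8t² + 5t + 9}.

L{8t² + 5t + 9} = 8·2/s³ + 5/s² + 9/s = 16/s³ + 5/s² + 9/s

Final answer: 16/s³ + 5/s² + 9/s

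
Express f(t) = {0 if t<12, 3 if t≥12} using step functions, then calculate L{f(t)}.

f(t) = 3·u(t-12). L{u(t-12)} = e^(-12s)/s, so L{f(t)} = 3·e^(-12s)/s

Final answer: 3·e^(-12s)/s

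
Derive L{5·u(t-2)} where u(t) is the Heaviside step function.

L{u(t-a)} = e^(-as)/s. Here a=2, so L{u(t-2)} = e^(-2s)/s, and L{5·u(t-2)} = 5·e^(-2s)/s

Final answer: 5·e^(-2s)/s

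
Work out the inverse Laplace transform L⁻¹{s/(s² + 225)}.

L⁻¹{s/(s² + 225)} = cos(15t)

Final answer: cos(15t)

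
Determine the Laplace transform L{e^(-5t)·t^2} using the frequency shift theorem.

L{e^(at)·t^n} = n!/(s-a)^(n+1), so L{e^(-5t)·t^2} = 2/(s+5)^3

Final answer: 2/(s+5)^3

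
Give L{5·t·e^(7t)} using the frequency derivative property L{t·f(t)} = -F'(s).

L{e^(7t)} = 1/(s-7). By frequency derivative: L{t·e^(7t)} = -d/ds[1/(s-7)] = -(-1)/(s-7)² = 1/(s-7)². Then L{5·t·e^(7t)} = 5·1/(s-7)² = 5/(s-7)²

Final answer: 5/(s-7)²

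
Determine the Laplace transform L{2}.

L{2} = 2 · L{1} = 2/s

Final answer: 2/s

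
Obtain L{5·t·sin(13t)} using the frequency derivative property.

L{sin(13t)} = 13/(s² + 169). By L{t·f(t)} = -F'(s): -d/ds[13/(s² + 169)] = -(13)·(-2s)/(s² + 169)² = 26s/(s² + 169)². Then L{5·t·sin(13t)} = 5·26s/(s² + 169)² = 130s/(s² + 169)²

Final answer: 130s/(s² + 169)²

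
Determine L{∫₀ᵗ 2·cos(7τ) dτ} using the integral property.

L{∫₀ᵗ f(τ)dτ} = F(s)/s with F(s) = 2s/(s² + 49), so the result is (2s/(s² + 49))/s = 2/(s² + 49)

Final answer: 2/(s² + 49)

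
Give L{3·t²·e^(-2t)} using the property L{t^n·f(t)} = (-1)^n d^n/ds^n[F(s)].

L{e^(-2t)} = 1/(s+2). d/ds[1/(s+2)] = -1/(s+2)². d²/ds²[1/(s+2)] = 2/(s+2)³. So L{t²·e^(-2t)} = (-1)² · 2/(s+2)³ = 2/(s+2)³. Then L{3·t²·e^(-2t)} = 3·2/(s+2)³ = 6/(s+2)³

Final answer: 6/(s+2)³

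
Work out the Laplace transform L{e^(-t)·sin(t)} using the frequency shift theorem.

Frequency shift: L{e^(at)f(t)} = F(s-a). L{e^(-t)·sin(t)} = 1/((s+1)² + 1)

Final answer: 1/((s+1)² + 1)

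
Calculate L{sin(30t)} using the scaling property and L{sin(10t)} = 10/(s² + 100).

Using L{f(at)} = (1/a)F(s/a) with a=3: L{sin(30t)} = (1/3) · 10/((s/3)² + 100) = (1/3) · 10·9/(s² + 900) = 30/(s² + 900)

Final answer: 30/(s² + 900)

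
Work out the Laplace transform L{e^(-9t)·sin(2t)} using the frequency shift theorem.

Frequency shift: L{e^(at)f(t)} = F(s-a). L{e^(-9t)·sin(2t)} = 2/((s+9)² + 4)

Final answer: 2/((s+9)² + 4)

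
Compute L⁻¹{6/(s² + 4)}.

This is the form c·a/(s² + a²) with a = 2, c = 3. L⁻¹ = 3·sin(2t)

Final answer: 3·sin(2t)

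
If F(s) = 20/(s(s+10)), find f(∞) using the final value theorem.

f(∞) = lim_{s→0} s·20/(s(s+10)) = lim_{s→0} 20/(s+10) = 20/10 = 2

Final answer: 2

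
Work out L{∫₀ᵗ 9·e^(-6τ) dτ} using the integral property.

L{∫₀ᵗ f(τ)dτ} = F(s)/s with F(s) = 9/(s+6), so L{∫₀ᵗ 9·e^(-6τ) dτ} = 9/(s(s+6))

Final answer: 9/(s(s+6))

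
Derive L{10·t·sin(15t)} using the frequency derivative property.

L{sin(15t)} = 15/(s² + 225). By L{t·f(t)} = -F'(s): -d/ds[15/(s² + 225)] = -(15)·(-2s)/(s² + 225)² = 30s/(s² + 225)². Then L{10·t·sin(15t)} = 10·30s/(s² + 225)² = 300s/(s² + 225)²

Final answer: 300s/(s² + 225)²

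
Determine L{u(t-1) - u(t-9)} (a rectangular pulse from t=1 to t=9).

L{u(t-a)} = e^(-as)/s. L{u(t-1) - u(t-9)} = (e^(-s) - e^(-9s))/s

Final answer: (e^(-s) - e^(-9s))/s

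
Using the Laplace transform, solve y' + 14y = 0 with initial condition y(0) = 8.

L{y'} + 14L{y} = 0. sY - 8 + 14Y = 0. Y(s+14) = 8. Y = 8/(s+14)

Final answer: y(t) = 8e^(-14t)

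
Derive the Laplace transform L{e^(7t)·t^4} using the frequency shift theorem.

L{e^(at)·t^n} = n!/(s-a)^(n+1), so L{e^(7t)·t^4} = 24/(s-7)^5

Final answer: 24/(s-7)^5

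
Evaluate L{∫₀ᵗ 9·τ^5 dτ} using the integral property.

L{∫₀ᵗ f(τ)dτ} = F(s)/s with f(t) = 9t^5. F(s) = 1080/s^6, so L{∫₀ᵗ 9·τ^5 dτ} = (1080/s^6)/s = 1080/s^7. (Check: ∫₀ᵗ 9·τ^5 dτ = 9t^6/6.)

Final answer: 1080/s^7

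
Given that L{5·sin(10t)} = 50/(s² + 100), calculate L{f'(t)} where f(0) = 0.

L{f'(t)} = s·F(s) - f(0) = s·50/(s² + 100) - 0 = 50s/(s² + 100)

Final answer: 50s/(s² + 100)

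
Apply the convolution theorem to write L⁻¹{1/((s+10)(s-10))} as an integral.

1/((s+10)(s-10)) = (1/(s+10))·(1/(s-10)) = L{e^(-10t)}·L{e^(10t)}. So f(t) = e^(-10t)*e^(10t) = ∫₀ᵗ e^(-10τ)·e^(10(t-τ)) dτ

Final answer: ∫₀ᵗ e^(-10τ)·e^(10(t-τ)) dτ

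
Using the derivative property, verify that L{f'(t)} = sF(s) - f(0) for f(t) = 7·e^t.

f'(t) = 7e^t. Direct: L{f'(t)} = 7/(s-1). Property: s·7/(s-1) - 7 = (7s - 7(s-1))/(s-1) = 7/(s-1). ✓

Final answer: 7/(s-1)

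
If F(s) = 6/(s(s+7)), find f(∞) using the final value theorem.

f(∞) = lim_{s→0} s·6/(s(s+7)) = lim_{s→0} 6/(s+7) = 6/7 = 6/7

Final answer: 6/7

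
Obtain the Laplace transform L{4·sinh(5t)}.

L{sinh(ωt)} = ω/(s² - ω²), so L{sinh(5t)} = 5/(s² - 25). Then L{4·sinh(5t)} = 4·5/(s² - 25) = 20/(s² - 25)

Final answer: 20/(s² - 25)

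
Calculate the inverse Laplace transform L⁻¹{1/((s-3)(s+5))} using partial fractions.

Decompose: A/(s-3) + B/(s+5). A = 1/8, B = -1/8. f(t) = (e^(3t) - e^(-5t))/8

Final answer: (e^(3t) - e^(-5t))/8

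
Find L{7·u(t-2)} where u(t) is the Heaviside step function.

L{u(t-a)} = e^(-as)/s. Here a=2, so L{u(t-2)} = e^(-2s)/s, and L{7·u(t-2)} = 7·e^(-2s)/s

Final answer: 7·e^(-2s)/s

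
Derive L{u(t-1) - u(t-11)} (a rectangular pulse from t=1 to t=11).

L{u(t-a)} = e^(-as)/s. L{u(t-1) - u(t-11)} = (e^(-s) - e^(-11s))/s

Final answer: (e^(-s) - e^(-11s))/s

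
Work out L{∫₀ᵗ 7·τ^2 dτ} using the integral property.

L{∫₀ᵗ f(τ)dτ} = F(s)/s with f(t) = 7t^2. F(s) = 14/s^3, so L{∫₀ᵗ 7·τ^2 dτ} = (14/s^3)/s = 14/s^4. (Check: ∫₀ᵗ 7·τ^2 dτ = 7t^3/3.)

Final answer: 14/s^4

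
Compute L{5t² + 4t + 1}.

L{5t² + 4t + 1} = 5·2/s³ + 4/s² + 1/s = 10/s³ + 4/s² + 1/s

Final answer: 10/s³ + 4/s² + 1/s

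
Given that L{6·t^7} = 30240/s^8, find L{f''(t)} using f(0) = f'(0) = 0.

L{f''(t)} = s²F(s) - sf(0) - f'(0) = s²·30240/s^8 - 0 - 0 = 30240/s^6

Final answer: 30240/s^6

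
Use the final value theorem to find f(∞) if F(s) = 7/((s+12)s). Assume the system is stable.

f(∞) = lim_{s→0} sF(s) = lim_{s→0} 7/(s+12) = 7/12

Final answer: 7/12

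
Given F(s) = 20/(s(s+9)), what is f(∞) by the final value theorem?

f(∞) = lim_{s→0} s·20/(s(s+9)) = lim_{s→0} 20/(s+9) = 20/9 = 20/9

Final answer: 20/9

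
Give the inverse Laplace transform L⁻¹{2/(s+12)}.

L⁻¹{1/(s-a)} = e^(at), so L⁻¹{1/(s+12)} = e^(-12t), and L⁻¹{2/(s+12)} = 2·e^(-12t)

Final answer: 2·e^(-12t)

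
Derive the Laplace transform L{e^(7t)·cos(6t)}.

L{e^(at)·cos(ωt)} = (s-a)/((s-a)² + ω²), so L{e^(7t)·cos(6t)} = (s-7)/((s-7)² + 36)

Final answer: (s-7)/((s-7)² + 36)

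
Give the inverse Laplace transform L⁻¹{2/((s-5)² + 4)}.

Using frequency shift, L⁻¹{2/((s-5)² + 4)} = e^(5t)·sin(2t)

Final answer: e^(5t)·sin(2t)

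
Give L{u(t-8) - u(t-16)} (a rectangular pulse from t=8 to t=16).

L{u(t-a)} = e^(-as)/s. L{u(t-8) - u(t-16)} = (e^(-8s) - e^(-16s))/s

Final answer: (e^(-8s) - e^(-16s))/s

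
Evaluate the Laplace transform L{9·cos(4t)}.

L{cos(ωt)} = s/(s² + ω²), so L{cos(4t)} = s/(s² + 16). Then L{9·cos(4t)} = 9·s/(s² + 16) = 9s/(s² + 16)

Final answer: 9s/(s² + 16)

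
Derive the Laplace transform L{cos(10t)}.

L{cos(ωt)} = s/(s² + ω²), so L{cos(10t)} = s/(s² + 100)

Final answer: s/(s² + 100)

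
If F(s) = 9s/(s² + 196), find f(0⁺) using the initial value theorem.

f(0⁺) = lim_{s→∞} s·9s/(s² + 196) = lim_{s→∞} 9s²/(s² + 196) = 9

Final answer: 9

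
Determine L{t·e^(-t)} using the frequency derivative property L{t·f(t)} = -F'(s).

L{e^(-t)} = 1/(s+1). By frequency derivative: L{t·e^(-t)} = -d/ds[1/(s+1)] = -(-1)/(s+1)² = 1/(s+1)²

Final answer: 1/(s+1)²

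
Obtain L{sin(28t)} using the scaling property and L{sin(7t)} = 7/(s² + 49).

Using L{f(at)} = (1/a)F(s/a) with a=4: L{sin(28t)} = (1/4) · 7/((s/4)² + 49) = (1/4) · 7·16/(s² + 784) = 28/(s² + 784)

Final answer: 28/(s² + 784)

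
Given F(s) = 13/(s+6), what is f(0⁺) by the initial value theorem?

f(0⁺) = lim_{s→∞} s·13/(s+6) = lim_{s→∞} 13s/(s+6) = 13

Final answer: 13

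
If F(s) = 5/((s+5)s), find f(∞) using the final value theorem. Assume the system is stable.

f(∞) = lim_{s→0} sF(s) = lim_{s→0} 5/(s+5) = 1

Final answer: 1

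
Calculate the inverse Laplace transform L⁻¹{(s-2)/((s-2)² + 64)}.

Using frequency shift, L⁻¹{(s-2)/((s-2)² + 64)} = e^(2t)·cos(8t)

Final answer: e^(2t)·cos(8t)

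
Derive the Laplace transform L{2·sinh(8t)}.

L{sinh(ωt)} = ω/(s² - ω²), so L{sinh(8t)} = 8/(s² - 64). Then L{2·sinh(8t)} = 2·8/(s² - 64) = 16/(s² - 64)

Final answer: 16/(s² - 64)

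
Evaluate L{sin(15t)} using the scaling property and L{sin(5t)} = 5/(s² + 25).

Using L{f(at)} = (1/a)F(s/a) with a=3: L{sin(15t)} = (1/3) · 5/((s/3)² + 25) = (1/3) · 5·9/(s² + 225) = 15/(s² + 225)

Final answer: 15/(s² + 225)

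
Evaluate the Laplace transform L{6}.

L{6} = 6 · L{1} = 6/s

Final answer: 6/s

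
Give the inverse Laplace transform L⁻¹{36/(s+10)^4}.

L⁻¹{n!/(s-a)^(n+1)} = t^n·e^(at) with n=3, a=-10. So L⁻¹{6/(s+10)^4} = t^3·e^(-10t), and L⁻¹{36/(s+10)^4} = (36/6)·t^3·e^(-10t) = 6·t^3·e^(-10t)

Final answer: 6·t^3·e^(-10t)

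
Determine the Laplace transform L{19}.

L{19} = 19 · L{1} = 19/s

Final answer: 19/s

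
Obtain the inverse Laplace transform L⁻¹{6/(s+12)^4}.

L⁻¹{n!/(s-a)^(n+1)} = t^n·e^(at), so L⁻¹{6/(s+12)^4} = t^3·e^(-12t)

Final answer: t^3·e^(-12t)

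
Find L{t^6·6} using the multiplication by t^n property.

L{6} = 6/s. d^1/ds^1[1/s] = -1/s². d^2/ds^2[1/s] = 2/s^3. d^3/ds^3[1/s] = -6/s^4. d^4/ds^4[1/s] = 24/s^5. d^5/ds^5[1/s] = -120/s^6. d^6/ds^6[1/s] = 720/s^7. So L{t^6} = (-1)^{6}·720/s^7 = 720/s^7. Then L{t^6·6} = 6·720/s^7 = 4320/s^7

Final answer: 4320/s^7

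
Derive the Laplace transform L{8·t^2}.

L{t^n} = n!/s^(n+1), so L{t^2} = 2/s^3. Then L{8·t^2} = 8·2/s^3 = 16/s^3

Final answer: 16/s^3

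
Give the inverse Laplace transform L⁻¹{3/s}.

L⁻¹{c/s} = c, so L⁻¹{3/s} = 3

Final answer: 3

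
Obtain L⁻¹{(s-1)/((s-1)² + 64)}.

Using frequency shift: L⁻¹{(s-a)/((s-a)² + b²)} = e^(at)cos(bt). Here a=1, b=8

Final answer: e^t·cos(8t)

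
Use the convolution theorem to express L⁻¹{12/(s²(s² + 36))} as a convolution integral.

12/(s²(s² + 36)) = (1/s²)·(12/(s² + 36)) = L{t}·L{2·sin(6t)}. So f(t) = t*(2·sin(6t)) = ∫₀ᵗ 2τ·sin(6(t-τ)) dτ

Final answer: ∫₀ᵗ 2τ·sin(6(t-τ)) dτ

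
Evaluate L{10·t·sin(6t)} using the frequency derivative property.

L{sin(6t)} = 6/(s² + 36). By L{t·f(t)} = -F'(s): -d/ds[6/(s² + 36)] = -(6)·(-2s)/(s² + 36)² = 12s/(s² + 36)². Then L{10·t·sin(6t)} = 10·12s/(s² + 36)² = 120s/(s² + 36)²

Final answer: 120s/(s² + 36)²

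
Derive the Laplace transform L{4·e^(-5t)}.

L{e^(at)} = 1/(s-a), so L{e^(-5t)} = 1/(s+5). Then L{4·e^(-5t)} = 4/(s+5)

Final answer: 4/(s+5)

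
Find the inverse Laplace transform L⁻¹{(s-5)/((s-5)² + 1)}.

Using frequency shift, L⁻¹{(s-5)/((s-5)² + 1)} = e^(5t)·cos(t)

Final answer: e^(5t)·cos(t)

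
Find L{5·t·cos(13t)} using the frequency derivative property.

L{cos(13t)} = s/(s² + 169). Derivative: d/ds[s/(s² + 169)] = [(s² + 169) - s·2s]/(s² + 169)² = (169 - s²)/(s² + 169)². So L{t·cos(13t)} = -F'(s) = (s² - 169)/(s² + 169)². Then L{5·t·cos(13t)} = 5·(s² - 169)/(s² + 169)²

Final answer: 5·(s² - 169)/(s² + 169)²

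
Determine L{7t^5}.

L{t^n} = n!/s^(n+1). So L{7t^5} = 7·5!/s^6 = 840/s^6

Final answer: 840/s^6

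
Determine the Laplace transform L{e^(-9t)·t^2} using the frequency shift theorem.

L{e^(at)·t^n} = n!/(s-a)^(n+1), so L{e^(-9t)·t^2} = 2/(s+9)^3

Final answer: 2/(s+9)^3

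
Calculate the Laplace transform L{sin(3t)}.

L{sin(ωt)} = ω/(s² + ω²), so L{sin(3t)} = 3/(s² + 9)

Final answer: 3/(s² + 9)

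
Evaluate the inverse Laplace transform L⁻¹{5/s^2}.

L⁻¹{n!/s^(n+1)} = t^n with n=1. So L⁻¹{1/s^2} = t, and L⁻¹{5/s^2} = (5/1)·t = 5·t

Final answer: 5·t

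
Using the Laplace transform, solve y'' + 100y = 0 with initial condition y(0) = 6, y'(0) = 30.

L{y''} + 100L{y} = 0. s²Y - 6s - 30 + 100Y = 0. Y(s² + 100) = 6s + 30. Y = (6s + 30)/(s² + 100). Inverting: y(t) = 6cos(10t) + 3sin(10t)

Final answer: y(t) = 6cos(10t) + 3sin(10t)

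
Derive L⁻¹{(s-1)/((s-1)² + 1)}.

Using frequency shift: L⁻¹{(s-a)/((s-a)² + b²)} = e^(at)cos(bt). Here a=1, b=1

Final answer: e^t·cos(t)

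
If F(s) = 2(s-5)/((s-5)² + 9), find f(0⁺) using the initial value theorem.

f(0⁺) = lim_{s→∞} sF(s) = lim_{s→∞} 2s(s-5)/((s-5)² + 9) = 2

Final answer: 2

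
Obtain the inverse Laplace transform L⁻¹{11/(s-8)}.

L⁻¹{1/(s-a)} = e^(at), so L⁻¹{1/(s-8)} = e^(8t), and L⁻¹{11/(s-8)} = 11·e^(8t)

Final answer: 11·e^(8t)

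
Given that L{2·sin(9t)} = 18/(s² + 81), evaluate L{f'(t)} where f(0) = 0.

L{f'(t)} = s·F(s) - f(0) = s·18/(s² + 81) - 0 = 18s/(s² + 81)

Final answer: 18s/(s² + 81)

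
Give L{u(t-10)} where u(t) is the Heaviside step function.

L{u(t-a)} = e^(-as)/s. Here a=10, so L{u(t-10)} = e^(-10s)/s

Final answer: e^(-10s)/s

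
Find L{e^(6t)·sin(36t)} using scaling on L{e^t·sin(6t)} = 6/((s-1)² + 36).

Scaling with a=6: L{e^(6t)·sin(36t)} = (1/6) · 6/((s/6-1)² + 36). Simplifying: 36/((s-6)² + 1296)

Final answer: 36/((s-6)² + 1296)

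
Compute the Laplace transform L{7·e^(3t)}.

L{e^(at)} = 1/(s-a), so L{e^(3t)} = 1/(s-3). Then L{7·e^(3t)} = 7/(s-3)

Final answer: 7/(s-3)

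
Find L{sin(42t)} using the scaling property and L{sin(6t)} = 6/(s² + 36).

Using L{f(at)} = (1/a)F(s/a) with a=7: L{sin(42t)} = (1/7) · 6/((s/7)² + 36) = (1/7) · 6·49/(s² + 1764) = 42/(s² + 1764)

Final answer: 42/(s² + 1764)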